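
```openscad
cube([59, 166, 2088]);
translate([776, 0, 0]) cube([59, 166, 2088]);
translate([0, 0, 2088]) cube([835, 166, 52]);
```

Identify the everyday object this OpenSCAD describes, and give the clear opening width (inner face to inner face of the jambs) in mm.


A door frame. The clear opening width is 717 mm.

Two 2088 mm tall posts with a header on top — a door frame. The left jamb is 59 mm wide at x = 0; the right jamb starts at x = 776. The clear opening is 776 − 59 = 717 mm.


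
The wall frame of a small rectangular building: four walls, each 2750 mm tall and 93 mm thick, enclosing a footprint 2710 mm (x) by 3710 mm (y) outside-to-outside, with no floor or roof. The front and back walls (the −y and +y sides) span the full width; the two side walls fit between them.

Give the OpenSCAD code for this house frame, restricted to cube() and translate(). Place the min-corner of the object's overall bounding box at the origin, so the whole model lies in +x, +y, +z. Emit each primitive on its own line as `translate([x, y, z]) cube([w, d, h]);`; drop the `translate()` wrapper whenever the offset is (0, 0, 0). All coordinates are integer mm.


cube([2710, 93, 2750]);
translate([0, 3617, 0]) cube([2710, 93, 2750]);
translate([0, 93, 0]) cube([93, 3524, 2750]);
translate([2617, 93, 0]) cube([93, 3524, 2750]);


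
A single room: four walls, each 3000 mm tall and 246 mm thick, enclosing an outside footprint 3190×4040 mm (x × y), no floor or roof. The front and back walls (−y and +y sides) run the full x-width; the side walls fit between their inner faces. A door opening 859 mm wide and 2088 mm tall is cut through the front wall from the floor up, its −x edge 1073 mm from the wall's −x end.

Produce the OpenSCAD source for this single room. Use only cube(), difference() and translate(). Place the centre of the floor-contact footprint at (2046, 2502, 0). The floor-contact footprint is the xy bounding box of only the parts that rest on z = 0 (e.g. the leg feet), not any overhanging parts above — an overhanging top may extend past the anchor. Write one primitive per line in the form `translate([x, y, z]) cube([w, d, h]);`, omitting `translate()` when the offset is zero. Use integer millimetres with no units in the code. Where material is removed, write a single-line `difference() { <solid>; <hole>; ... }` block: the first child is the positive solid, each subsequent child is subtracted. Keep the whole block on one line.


difference() { translate([451, 482, 0]) cube([3190, 246, 3000]); translate([1524, 482, 0]) cube([859, 246, 2088]); }
translate([451, 4276, 0]) cube([3190, 246, 3000]);
translate([451, 728, 0]) cube([246, 3548, 3000]);
translate([3395, 728, 0]) cube([246, 3548, 3000]);


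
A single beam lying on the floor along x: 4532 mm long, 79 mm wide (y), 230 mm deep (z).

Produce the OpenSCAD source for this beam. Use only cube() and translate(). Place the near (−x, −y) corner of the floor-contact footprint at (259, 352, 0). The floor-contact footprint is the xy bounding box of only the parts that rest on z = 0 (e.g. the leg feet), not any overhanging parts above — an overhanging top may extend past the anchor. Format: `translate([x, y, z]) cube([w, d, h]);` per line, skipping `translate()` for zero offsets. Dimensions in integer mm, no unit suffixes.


translate([259, 352, 0]) cube([4532, 79, 230]);


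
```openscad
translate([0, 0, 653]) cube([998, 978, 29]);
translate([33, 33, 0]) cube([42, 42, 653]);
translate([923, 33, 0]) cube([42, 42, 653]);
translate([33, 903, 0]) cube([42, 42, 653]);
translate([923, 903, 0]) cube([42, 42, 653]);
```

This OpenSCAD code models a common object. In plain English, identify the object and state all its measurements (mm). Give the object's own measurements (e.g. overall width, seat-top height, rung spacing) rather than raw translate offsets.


A rectangular dining table. The top is 998×978×29 mm with its upper surface at z = 682 mm. It stands on four 42×42 mm square legs, each inset 33 mm from the nearest pair of top edges, running from the floor to the underside of the top.


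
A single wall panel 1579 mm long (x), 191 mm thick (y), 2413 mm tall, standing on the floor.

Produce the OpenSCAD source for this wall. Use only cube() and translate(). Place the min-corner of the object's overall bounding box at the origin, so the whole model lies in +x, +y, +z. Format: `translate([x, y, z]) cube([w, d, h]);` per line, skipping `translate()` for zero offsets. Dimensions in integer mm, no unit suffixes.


cube([1579, 191, 2413]);


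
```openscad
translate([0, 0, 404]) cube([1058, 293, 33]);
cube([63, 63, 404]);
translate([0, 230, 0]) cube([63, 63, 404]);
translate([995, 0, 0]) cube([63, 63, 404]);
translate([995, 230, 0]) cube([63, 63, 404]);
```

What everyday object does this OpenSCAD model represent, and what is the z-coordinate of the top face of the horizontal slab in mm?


A bench. The seat-top height is 437 mm.

A long slab on four corner posts — a bench. The slab sits at z = 404 with thickness 33, so the top is 404 + 33 = 437 mm.


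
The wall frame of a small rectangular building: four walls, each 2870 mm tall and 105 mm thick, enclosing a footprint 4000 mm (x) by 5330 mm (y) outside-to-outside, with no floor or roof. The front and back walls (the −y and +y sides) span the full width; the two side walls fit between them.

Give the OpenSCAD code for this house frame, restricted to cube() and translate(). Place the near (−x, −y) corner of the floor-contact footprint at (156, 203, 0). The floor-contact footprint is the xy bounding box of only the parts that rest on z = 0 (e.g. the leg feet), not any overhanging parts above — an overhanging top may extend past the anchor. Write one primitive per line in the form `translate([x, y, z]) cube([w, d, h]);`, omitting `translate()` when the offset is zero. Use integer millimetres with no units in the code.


translate([156, 203, 0]) cube([4000, 105, 2870]);
translate([156, 5428, 0]) cube([4000, 105, 2870]);
translate([156, 308, 0]) cube([105, 5120, 2870]);
translate([4051, 308, 0]) cube([105, 5120, 2870]);


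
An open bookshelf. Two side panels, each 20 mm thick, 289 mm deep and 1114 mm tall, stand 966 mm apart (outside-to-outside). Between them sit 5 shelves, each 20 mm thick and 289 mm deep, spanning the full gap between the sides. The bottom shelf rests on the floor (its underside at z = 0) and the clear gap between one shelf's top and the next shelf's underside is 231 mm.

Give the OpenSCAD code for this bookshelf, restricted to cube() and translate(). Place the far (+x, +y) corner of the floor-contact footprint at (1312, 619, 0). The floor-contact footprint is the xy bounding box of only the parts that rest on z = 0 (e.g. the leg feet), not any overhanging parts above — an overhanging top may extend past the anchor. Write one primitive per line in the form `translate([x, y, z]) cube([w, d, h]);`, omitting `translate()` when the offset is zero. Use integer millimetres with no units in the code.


translate([346, 330, 0]) cube([20, 289, 1114]);
translate([1292, 330, 0]) cube([20, 289, 1114]);
translate([366, 330, 0]) cube([926, 289, 20]);
translate([366, 330, 251]) cube([926, 289, 20]);
translate([366, 330, 502]) cube([926, 289, 20]);
translate([366, 330, 753]) cube([926, 289, 20]);
translate([366, 330, 1004]) cube([926, 289, 20]);


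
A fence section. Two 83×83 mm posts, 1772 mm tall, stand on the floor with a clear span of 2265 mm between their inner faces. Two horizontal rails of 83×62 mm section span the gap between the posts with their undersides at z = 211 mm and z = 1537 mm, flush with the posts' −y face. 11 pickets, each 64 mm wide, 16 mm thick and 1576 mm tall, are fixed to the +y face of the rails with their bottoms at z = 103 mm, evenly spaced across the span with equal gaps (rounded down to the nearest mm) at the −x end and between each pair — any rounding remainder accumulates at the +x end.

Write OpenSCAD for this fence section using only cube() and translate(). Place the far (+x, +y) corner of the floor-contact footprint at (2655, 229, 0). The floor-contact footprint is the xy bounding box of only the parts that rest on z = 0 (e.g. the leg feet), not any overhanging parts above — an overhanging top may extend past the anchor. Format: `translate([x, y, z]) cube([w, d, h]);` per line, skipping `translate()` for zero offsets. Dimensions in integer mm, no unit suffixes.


translate([224, 146, 0]) cube([83, 83, 1772]);
translate([2572, 146, 0]) cube([83, 83, 1772]);
translate([307, 146, 211]) cube([2265, 83, 62]);
translate([307, 146, 1537]) cube([2265, 83, 62]);
translate([437, 229, 103]) cube([64, 16, 1576]);
translate([631, 229, 103]) cube([64, 16, 1576]);
translate([825, 229, 103]) cube([64, 16, 1576]);
translate([1019, 229, 103]) cube([64, 16, 1576]);
translate([1213, 229, 103]) cube([64, 16, 1576]);
translate([1407, 229, 103]) cube([64, 16, 1576]);
translate([1601, 229, 103]) cube([64, 16, 1576]);
translate([1795, 229, 103]) cube([64, 16, 1576]);
translate([1989, 229, 103]) cube([64, 16, 1576]);
translate([2183, 229, 103]) cube([64, 16, 1576]);
translate([2377, 229, 103]) cube([64, 16, 1576]);


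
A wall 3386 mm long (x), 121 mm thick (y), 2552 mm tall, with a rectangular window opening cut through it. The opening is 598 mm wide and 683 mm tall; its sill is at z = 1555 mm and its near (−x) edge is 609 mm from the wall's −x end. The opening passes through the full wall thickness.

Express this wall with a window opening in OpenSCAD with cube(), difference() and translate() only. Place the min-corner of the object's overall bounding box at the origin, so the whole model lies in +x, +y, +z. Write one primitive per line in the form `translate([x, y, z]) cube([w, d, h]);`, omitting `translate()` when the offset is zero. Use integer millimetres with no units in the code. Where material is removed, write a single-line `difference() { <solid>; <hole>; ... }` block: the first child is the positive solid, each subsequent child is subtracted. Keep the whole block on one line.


difference() { cube([3386, 121, 2552]); translate([609, 0, 1555]) cube([598, 121, 683]); }


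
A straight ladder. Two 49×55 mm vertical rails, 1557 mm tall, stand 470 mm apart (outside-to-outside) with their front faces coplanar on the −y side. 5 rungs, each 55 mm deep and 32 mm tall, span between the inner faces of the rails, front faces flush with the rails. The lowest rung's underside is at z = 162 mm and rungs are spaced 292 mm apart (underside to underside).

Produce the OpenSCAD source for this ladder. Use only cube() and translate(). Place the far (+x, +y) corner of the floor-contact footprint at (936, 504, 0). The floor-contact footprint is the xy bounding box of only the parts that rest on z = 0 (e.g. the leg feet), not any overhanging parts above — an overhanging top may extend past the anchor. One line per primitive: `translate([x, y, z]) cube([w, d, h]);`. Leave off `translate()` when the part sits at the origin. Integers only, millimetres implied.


translate([466, 449, 0]) cube([49, 55, 1557]);
translate([887, 449, 0]) cube([49, 55, 1557]);
translate([515, 449, 162]) cube([372, 55, 32]);
translate([515, 449, 454]) cube([372, 55, 32]);
translate([515, 449, 746]) cube([372, 55, 32]);
translate([515, 449, 1038]) cube([372, 55, 32]);
translate([515, 449, 1330]) cube([372, 55, 32]);


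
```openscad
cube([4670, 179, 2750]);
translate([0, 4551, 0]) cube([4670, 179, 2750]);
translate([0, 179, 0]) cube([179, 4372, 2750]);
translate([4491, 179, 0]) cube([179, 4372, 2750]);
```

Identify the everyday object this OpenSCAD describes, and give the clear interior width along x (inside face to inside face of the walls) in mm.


A house (or room) frame. The interior width is 4312 mm.

Four 2750 mm walls enclosing a rectangle with no floor or roof — a room or house frame. Outside width is 4670 mm and wall thickness is 179 mm, so the interior width is 4670 − 2 × 179 = 4312 mm.


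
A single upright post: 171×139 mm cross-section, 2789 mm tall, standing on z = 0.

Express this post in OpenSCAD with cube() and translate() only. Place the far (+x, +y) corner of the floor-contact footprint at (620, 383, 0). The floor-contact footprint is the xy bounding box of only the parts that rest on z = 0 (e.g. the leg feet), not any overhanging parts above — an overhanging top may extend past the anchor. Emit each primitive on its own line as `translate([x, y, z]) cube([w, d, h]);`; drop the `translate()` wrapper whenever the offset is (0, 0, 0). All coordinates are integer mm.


translate([449, 244, 0]) cube([171, 139, 2789]);


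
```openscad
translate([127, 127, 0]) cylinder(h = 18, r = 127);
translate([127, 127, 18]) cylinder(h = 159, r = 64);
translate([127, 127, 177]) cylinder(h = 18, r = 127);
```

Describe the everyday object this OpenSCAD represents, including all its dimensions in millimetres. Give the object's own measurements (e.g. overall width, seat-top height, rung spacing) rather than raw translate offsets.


A spool: two coaxial disc flanges of radius 127 mm and thickness 18 mm, joined by a core cylinder of radius 64 mm and height 159 mm. The lower flange rests on z = 0 and the three cylinders share a vertical axis.


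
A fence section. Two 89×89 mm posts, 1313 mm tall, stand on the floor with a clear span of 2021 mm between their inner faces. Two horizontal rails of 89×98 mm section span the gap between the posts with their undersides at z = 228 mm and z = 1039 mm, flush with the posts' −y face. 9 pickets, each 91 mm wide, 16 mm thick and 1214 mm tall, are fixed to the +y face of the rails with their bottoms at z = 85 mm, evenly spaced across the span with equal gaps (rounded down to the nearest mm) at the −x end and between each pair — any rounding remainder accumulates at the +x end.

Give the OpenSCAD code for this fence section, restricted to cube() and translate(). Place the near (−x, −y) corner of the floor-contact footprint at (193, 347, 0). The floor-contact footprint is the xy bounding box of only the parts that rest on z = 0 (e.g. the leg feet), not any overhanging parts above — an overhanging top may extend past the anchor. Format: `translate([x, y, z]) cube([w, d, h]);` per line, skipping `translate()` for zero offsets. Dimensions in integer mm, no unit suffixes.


translate([193, 347, 0]) cube([89, 89, 1313]);
translate([2303, 347, 0]) cube([89, 89, 1313]);
translate([282, 347, 228]) cube([2021, 89, 98]);
translate([282, 347, 1039]) cube([2021, 89, 98]);
translate([402, 436, 85]) cube([91, 16, 1214]);
translate([613, 436, 85]) cube([91, 16, 1214]);
translate([824, 436, 85]) cube([91, 16, 1214]);
translate([1035, 436, 85]) cube([91, 16, 1214]);
translate([1246, 436, 85]) cube([91, 16, 1214]);
translate([1457, 436, 85]) cube([91, 16, 1214]);
translate([1668, 436, 85]) cube([91, 16, 1214]);
translate([1879, 436, 85]) cube([91, 16, 1214]);
translate([2090, 436, 85]) cube([91, 16, 1214]);


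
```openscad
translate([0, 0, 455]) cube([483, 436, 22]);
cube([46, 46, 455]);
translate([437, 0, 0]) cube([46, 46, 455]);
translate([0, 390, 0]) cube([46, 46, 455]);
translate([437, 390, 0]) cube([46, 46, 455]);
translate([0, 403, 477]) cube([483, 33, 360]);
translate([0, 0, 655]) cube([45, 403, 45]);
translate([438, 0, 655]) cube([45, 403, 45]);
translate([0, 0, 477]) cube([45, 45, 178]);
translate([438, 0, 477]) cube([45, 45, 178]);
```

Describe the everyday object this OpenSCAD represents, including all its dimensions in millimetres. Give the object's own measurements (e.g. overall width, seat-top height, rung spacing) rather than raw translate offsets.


A chair. The seat is a 483×436×22 mm slab with its top at z = 477 mm, on four 46×46 mm corner legs (flush with the seat edges, standing on z = 0). A flat backrest 33 mm thick, 360 mm tall, spans the full seat width and rises from the seat top along its +y edge, rear face flush with the rear of the seat. Two armrests of 45×45 mm section run along each side from the seat's front edge to the front of the backrest, top faces 223 mm above the seat top and outer faces flush with the seat's x-edges; a 45×45 mm post under the front of each armrest stands on the seat at the front corner.


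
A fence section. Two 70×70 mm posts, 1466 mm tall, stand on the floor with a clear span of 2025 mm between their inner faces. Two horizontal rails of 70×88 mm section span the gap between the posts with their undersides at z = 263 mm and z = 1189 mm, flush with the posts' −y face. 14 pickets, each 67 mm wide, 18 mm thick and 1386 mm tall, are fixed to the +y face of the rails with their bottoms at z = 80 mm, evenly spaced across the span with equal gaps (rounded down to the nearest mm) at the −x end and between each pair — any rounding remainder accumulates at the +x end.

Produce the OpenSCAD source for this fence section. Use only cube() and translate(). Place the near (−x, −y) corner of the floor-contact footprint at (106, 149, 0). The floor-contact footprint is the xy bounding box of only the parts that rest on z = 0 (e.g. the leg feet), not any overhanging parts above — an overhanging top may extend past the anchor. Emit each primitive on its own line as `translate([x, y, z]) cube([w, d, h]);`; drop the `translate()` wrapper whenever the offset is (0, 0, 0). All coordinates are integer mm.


translate([106, 149, 0]) cube([70, 70, 1466]);
translate([2201, 149, 0]) cube([70, 70, 1466]);
translate([176, 149, 263]) cube([2025, 70, 88]);
translate([176, 149, 1189]) cube([2025, 70, 88]);
translate([248, 219, 80]) cube([67, 18, 1386]);
translate([387, 219, 80]) cube([67, 18, 1386]);
translate([526, 219, 80]) cube([67, 18, 1386]);
translate([665, 219, 80]) cube([67, 18, 1386]);
translate([804, 219, 80]) cube([67, 18, 1386]);
translate([943, 219, 80]) cube([67, 18, 1386]);
translate([1082, 219, 80]) cube([67, 18, 1386]);
translate([1221, 219, 80]) cube([67, 18, 1386]);
translate([1360, 219, 80]) cube([67, 18, 1386]);
translate([1499, 219, 80]) cube([67, 18, 1386]);
translate([1638, 219, 80]) cube([67, 18, 1386]);
translate([1777, 219, 80]) cube([67, 18, 1386]);
translate([1916, 219, 80]) cube([67, 18, 1386]);
translate([2055, 219, 80]) cube([67, 18, 1386]);


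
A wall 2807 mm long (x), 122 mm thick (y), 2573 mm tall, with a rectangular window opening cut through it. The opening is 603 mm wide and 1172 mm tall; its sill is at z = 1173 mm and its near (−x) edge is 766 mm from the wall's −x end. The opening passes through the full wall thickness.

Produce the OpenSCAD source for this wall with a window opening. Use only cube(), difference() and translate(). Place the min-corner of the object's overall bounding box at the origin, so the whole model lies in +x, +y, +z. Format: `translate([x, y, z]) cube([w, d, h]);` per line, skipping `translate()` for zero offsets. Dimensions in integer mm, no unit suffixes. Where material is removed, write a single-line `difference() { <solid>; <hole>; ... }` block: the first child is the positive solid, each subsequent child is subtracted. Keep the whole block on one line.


difference() { cube([2807, 122, 2573]); translate([766, 0, 1173]) cube([603, 122, 1172]); }


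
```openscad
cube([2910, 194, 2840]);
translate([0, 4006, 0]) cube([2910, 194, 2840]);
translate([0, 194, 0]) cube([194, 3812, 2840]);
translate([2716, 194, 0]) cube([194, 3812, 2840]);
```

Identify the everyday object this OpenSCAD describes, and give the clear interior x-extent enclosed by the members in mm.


A house (or room) frame. The interior width is 2522 mm.

Four 2840 mm walls enclosing a rectangle with no floor or roof — a room or house frame. Outside width is 2910 mm and wall thickness is 194 mm, so the interior width is 2910 − 2 × 194 = 2522 mm.


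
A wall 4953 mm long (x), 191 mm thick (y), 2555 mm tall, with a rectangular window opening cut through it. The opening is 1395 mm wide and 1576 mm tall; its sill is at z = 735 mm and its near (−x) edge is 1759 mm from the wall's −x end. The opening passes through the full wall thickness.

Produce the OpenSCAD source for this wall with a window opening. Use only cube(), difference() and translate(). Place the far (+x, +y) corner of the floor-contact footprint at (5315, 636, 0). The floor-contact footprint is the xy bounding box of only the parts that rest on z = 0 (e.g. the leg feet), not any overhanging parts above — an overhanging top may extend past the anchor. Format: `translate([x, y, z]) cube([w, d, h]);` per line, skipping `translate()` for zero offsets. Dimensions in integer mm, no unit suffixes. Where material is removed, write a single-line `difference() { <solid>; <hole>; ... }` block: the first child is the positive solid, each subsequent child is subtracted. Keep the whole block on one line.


difference() { translate([362, 445, 0]) cube([4953, 191, 2555]); translate([2121, 445, 735]) cube([1395, 191, 1576]); }


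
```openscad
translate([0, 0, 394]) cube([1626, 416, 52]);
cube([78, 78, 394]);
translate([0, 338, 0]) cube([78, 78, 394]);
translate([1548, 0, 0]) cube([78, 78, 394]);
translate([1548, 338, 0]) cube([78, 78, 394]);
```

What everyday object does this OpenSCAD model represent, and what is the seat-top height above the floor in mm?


A bench. The seat-top height is 446 mm.

A long slab on four corner posts — a bench. The slab sits at z = 394 with thickness 52, so the top is 394 + 52 = 446 mm.


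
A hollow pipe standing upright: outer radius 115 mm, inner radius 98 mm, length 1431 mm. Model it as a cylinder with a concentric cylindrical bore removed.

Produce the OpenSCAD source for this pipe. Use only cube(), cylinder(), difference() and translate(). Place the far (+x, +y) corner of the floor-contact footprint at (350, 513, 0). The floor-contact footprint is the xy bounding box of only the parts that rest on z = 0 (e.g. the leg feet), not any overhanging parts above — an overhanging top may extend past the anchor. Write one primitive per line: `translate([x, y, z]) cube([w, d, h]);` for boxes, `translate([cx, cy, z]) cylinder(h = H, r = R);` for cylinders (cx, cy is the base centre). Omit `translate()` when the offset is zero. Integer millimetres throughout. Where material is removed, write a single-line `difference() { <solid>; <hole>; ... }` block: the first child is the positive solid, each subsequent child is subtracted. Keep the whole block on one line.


difference() { translate([235, 398, 0]) cylinder(h = 1431, r = 115); translate([235, 398, 0]) cylinder(h = 1431, r = 98); }


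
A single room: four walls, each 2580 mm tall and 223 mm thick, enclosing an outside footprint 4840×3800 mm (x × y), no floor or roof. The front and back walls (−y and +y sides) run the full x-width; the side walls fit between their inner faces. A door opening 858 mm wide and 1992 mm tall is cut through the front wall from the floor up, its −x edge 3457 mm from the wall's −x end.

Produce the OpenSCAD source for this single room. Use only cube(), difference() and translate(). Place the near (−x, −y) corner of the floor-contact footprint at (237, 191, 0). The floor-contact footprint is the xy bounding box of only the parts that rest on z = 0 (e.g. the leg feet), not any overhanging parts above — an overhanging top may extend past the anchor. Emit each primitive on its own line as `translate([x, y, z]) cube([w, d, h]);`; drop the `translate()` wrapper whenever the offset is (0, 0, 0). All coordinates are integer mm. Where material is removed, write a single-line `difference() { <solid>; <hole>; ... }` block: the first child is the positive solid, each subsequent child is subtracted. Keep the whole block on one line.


difference() { translate([237, 191, 0]) cube([4840, 223, 2580]); translate([3694, 191, 0]) cube([858, 223, 1992]); }
translate([237, 3768, 0]) cube([4840, 223, 2580]);
translate([237, 414, 0]) cube([223, 3354, 2580]);
translate([4854, 414, 0]) cube([223, 3354, 2580]);


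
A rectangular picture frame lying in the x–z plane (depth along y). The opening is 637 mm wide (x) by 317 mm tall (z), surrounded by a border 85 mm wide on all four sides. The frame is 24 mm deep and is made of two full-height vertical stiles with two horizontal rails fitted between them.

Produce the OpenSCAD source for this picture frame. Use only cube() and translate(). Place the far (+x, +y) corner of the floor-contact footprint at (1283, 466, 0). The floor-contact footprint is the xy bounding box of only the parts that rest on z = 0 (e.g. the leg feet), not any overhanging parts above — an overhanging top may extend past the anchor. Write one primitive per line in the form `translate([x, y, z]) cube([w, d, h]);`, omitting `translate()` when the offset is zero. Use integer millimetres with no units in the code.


translate([476, 442, 0]) cube([85, 24, 487]);
translate([1198, 442, 0]) cube([85, 24, 487]);
translate([561, 442, 0]) cube([637, 24, 85]);
translate([561, 442, 402]) cube([637, 24, 85]);


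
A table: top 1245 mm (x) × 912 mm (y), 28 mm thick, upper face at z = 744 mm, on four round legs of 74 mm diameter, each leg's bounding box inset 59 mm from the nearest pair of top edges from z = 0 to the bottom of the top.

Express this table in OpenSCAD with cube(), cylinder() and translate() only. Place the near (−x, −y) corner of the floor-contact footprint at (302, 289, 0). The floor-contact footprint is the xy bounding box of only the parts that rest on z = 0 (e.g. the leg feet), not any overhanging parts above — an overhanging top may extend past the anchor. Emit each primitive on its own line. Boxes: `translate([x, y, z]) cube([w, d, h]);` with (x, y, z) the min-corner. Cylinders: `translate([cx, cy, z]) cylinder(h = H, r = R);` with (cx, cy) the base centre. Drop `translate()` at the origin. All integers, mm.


translate([243, 230, 716]) cube([1245, 912, 28]);
translate([339, 326, 0]) cylinder(h = 716, r = 37);
translate([1392, 326, 0]) cylinder(h = 716, r = 37);
translate([339, 1046, 0]) cylinder(h = 716, r = 37);
translate([1392, 1046, 0]) cylinder(h = 716, r = 37);


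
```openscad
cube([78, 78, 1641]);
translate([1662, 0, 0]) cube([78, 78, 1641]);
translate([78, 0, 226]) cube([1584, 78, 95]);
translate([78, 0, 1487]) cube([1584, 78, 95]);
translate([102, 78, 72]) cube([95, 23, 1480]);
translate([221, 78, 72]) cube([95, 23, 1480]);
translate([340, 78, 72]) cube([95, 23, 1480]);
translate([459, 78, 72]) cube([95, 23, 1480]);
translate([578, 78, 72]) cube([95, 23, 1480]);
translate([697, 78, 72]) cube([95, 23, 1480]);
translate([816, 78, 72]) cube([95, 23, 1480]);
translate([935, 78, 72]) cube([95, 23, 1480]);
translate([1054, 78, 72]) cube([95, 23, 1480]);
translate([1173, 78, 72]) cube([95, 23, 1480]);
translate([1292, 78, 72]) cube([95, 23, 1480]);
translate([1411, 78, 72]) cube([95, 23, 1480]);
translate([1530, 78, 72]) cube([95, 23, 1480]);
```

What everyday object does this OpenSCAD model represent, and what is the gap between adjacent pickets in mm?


A fence section. The picket gap is 24 mm.

Two posts, two rails, 13 pickets — a fence section. Span 1584 mm holds 13 pickets of 95 mm with 14 equal gaps: ⌊(1584 − 13·95) / 14⌋ = 24 mm.


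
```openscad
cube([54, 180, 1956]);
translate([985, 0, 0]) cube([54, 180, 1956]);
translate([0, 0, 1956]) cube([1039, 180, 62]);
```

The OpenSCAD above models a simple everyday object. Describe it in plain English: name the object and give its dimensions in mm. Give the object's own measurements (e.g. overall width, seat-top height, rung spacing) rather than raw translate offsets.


A door frame. The clear opening is 931 mm wide and 1956 mm high. Two 54 mm wide jambs, 180 mm deep, stand either side of the opening from the floor to the top of the opening. A 62 mm thick head sits across the top of both jambs, spanning the full outside width of the frame.


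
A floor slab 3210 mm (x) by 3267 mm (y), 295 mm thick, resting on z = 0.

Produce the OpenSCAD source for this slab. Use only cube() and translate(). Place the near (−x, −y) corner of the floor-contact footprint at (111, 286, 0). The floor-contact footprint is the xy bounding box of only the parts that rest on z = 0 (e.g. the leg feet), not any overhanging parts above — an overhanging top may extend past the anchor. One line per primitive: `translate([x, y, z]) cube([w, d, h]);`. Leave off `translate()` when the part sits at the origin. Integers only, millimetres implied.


translate([111, 286, 0]) cube([3210, 3267, 295]);


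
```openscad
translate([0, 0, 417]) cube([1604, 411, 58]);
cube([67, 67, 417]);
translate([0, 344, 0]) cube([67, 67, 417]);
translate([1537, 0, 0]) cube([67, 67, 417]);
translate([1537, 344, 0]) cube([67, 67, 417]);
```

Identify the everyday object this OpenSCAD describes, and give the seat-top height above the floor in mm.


A bench. The seat-top height is 475 mm.

A long slab on four corner posts — a bench. The slab sits at z = 417 with thickness 58, so the top is 417 + 58 = 475 mm.


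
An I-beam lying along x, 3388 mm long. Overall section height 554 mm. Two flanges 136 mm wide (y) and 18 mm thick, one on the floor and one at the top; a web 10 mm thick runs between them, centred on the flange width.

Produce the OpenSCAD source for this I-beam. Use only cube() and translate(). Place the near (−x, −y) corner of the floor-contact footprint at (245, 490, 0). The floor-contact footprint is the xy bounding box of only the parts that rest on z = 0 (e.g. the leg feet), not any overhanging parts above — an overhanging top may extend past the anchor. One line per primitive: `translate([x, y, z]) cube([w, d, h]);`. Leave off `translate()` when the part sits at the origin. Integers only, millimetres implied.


translate([245, 490, 0]) cube([3388, 136, 18]);
translate([245, 553, 18]) cube([3388, 10, 518]);
translate([245, 490, 536]) cube([3388, 136, 18]);


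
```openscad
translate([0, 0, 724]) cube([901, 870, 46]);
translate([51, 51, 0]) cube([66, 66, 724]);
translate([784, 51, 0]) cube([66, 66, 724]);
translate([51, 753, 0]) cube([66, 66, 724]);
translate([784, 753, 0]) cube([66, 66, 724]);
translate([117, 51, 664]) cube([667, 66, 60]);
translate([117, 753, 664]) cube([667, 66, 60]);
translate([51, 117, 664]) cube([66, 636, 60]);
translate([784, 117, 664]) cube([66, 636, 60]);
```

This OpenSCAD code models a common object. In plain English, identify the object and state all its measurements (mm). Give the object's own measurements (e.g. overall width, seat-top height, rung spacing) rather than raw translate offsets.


A rectangular dining table. The top is 901×870×46 mm with its upper surface at z = 770 mm. It stands on four 66×66 mm square legs, each inset 51 mm from the nearest pair of top edges, running from the floor to the underside of the top. Four apron rails, 66 mm thick and 60 mm tall, run between adjacent legs with their top edges flush with the underside of the top and their outer faces flush with the legs' outer faces.


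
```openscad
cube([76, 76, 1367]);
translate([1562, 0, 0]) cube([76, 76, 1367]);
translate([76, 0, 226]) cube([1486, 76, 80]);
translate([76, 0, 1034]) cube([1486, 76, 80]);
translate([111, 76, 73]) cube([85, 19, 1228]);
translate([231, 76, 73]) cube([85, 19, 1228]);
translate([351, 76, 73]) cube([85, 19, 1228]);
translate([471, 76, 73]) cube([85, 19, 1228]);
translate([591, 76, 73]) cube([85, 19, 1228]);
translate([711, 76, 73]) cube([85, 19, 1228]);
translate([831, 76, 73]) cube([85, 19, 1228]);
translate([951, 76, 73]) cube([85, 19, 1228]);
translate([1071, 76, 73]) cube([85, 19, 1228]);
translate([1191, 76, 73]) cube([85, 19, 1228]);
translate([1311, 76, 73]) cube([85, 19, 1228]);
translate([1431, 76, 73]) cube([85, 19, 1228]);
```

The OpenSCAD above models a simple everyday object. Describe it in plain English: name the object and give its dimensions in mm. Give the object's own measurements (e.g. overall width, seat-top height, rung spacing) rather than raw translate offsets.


A fence section. Two 76×76 mm posts, 1367 mm tall, stand on the floor with a clear span of 1486 mm between their inner faces. Two horizontal rails of 76×80 mm section span the gap between the posts with their undersides at z = 226 mm and z = 1034 mm, flush with the posts' −y face. 12 pickets, each 85 mm wide, 19 mm thick and 1228 mm tall, are fixed to the +y face of the rails with their bottoms at z = 73 mm, spaced across the span with a 35 mm gap after the −x post and between neighbouring pickets, with 46 mm left before the +x post.


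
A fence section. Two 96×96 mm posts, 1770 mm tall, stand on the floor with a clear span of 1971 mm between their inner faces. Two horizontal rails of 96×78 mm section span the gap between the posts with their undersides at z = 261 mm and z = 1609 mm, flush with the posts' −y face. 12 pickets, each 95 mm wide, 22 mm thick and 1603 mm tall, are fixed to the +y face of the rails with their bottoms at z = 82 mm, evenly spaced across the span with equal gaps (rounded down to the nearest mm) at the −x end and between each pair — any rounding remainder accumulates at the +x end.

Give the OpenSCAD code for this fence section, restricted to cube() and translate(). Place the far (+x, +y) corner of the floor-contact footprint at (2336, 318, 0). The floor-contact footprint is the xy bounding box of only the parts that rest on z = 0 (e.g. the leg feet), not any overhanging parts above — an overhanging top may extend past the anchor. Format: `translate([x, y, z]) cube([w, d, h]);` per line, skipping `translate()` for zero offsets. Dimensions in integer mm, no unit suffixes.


translate([173, 222, 0]) cube([96, 96, 1770]);
translate([2240, 222, 0]) cube([96, 96, 1770]);
translate([269, 222, 261]) cube([1971, 96, 78]);
translate([269, 222, 1609]) cube([1971, 96, 78]);
translate([332, 318, 82]) cube([95, 22, 1603]);
translate([490, 318, 82]) cube([95, 22, 1603]);
translate([648, 318, 82]) cube([95, 22, 1603]);
translate([806, 318, 82]) cube([95, 22, 1603]);
translate([964, 318, 82]) cube([95, 22, 1603]);
translate([1122, 318, 82]) cube([95, 22, 1603]);
translate([1280, 318, 82]) cube([95, 22, 1603]);
translate([1438, 318, 82]) cube([95, 22, 1603]);
translate([1596, 318, 82]) cube([95, 22, 1603]);
translate([1754, 318, 82]) cube([95, 22, 1603]);
translate([1912, 318, 82]) cube([95, 22, 1603]);
translate([2070, 318, 82]) cube([95, 22, 1603]);


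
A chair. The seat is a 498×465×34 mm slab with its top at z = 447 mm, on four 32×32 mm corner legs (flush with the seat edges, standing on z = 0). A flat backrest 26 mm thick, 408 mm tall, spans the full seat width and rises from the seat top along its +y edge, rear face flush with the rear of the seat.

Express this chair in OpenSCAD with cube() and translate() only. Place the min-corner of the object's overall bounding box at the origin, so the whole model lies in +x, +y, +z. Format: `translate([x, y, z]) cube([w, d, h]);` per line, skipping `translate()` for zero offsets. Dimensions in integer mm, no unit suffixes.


translate([0, 0, 413]) cube([498, 465, 34]);
cube([32, 32, 413]);
translate([466, 0, 0]) cube([32, 32, 413]);
translate([0, 433, 0]) cube([32, 32, 413]);
translate([466, 433, 0]) cube([32, 32, 413]);
translate([0, 439, 447]) cube([498, 26, 408]);


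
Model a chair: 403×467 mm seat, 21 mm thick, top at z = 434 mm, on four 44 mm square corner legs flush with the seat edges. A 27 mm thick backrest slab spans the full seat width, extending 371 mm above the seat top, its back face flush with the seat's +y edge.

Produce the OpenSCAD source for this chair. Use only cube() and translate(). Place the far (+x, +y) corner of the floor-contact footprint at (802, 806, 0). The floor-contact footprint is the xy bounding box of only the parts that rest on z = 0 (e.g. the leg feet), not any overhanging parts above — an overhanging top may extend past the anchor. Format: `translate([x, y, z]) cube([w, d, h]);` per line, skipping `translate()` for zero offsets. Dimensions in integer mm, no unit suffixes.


translate([399, 339, 413]) cube([403, 467, 21]);
translate([399, 339, 0]) cube([44, 44, 413]);
translate([758, 339, 0]) cube([44, 44, 413]);
translate([399, 762, 0]) cube([44, 44, 413]);
translate([758, 762, 0]) cube([44, 44, 413]);
translate([399, 779, 434]) cube([403, 27, 371]);


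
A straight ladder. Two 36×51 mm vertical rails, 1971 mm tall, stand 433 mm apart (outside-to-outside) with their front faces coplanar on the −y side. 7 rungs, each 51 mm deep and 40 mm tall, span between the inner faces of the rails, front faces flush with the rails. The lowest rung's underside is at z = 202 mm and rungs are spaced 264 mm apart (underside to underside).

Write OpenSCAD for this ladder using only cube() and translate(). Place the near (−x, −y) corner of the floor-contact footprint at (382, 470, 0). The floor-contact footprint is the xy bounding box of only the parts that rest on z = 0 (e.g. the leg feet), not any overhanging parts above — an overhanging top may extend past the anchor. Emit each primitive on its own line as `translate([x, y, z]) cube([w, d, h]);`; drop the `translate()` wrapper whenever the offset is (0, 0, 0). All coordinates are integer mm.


translate([382, 470, 0]) cube([36, 51, 1971]);
translate([779, 470, 0]) cube([36, 51, 1971]);
translate([418, 470, 202]) cube([361, 51, 40]);
translate([418, 470, 466]) cube([361, 51, 40]);
translate([418, 470, 730]) cube([361, 51, 40]);
translate([418, 470, 994]) cube([361, 51, 40]);
translate([418, 470, 1258]) cube([361, 51, 40]);
translate([418, 470, 1522]) cube([361, 51, 40]);
translate([418, 470, 1786]) cube([361, 51, 40]);


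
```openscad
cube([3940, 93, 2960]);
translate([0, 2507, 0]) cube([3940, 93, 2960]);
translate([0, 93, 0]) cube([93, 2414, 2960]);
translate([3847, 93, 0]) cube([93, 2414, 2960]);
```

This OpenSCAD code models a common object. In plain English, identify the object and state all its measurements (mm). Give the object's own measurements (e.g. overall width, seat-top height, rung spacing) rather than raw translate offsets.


The wall frame of a small rectangular building: four walls, each 2960 mm tall and 93 mm thick, enclosing a footprint 3940 mm (x) by 2600 mm (y) outside-to-outside, with no floor or roof. The front and back walls (the −y and +y sides) span the full width; the two side walls fit between them.


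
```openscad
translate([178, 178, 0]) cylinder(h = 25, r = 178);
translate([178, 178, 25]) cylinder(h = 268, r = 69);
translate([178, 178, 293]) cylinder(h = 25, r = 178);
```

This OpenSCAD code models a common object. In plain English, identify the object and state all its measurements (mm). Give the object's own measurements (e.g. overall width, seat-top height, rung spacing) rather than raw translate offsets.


A spool: two coaxial disc flanges of radius 178 mm and thickness 25 mm, joined by a core cylinder of radius 69 mm and height 268 mm. The lower flange rests on z = 0 and the three cylinders share a vertical axis.


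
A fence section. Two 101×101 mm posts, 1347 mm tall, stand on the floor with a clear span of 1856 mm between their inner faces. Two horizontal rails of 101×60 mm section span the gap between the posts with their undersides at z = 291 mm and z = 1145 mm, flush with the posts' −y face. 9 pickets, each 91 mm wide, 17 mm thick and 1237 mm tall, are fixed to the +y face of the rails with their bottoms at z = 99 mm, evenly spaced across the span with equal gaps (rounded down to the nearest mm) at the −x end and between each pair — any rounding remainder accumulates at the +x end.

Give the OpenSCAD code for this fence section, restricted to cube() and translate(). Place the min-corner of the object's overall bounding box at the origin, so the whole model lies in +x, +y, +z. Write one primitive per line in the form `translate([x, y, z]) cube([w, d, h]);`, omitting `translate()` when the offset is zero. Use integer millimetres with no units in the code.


cube([101, 101, 1347]);
translate([1957, 0, 0]) cube([101, 101, 1347]);
translate([101, 0, 291]) cube([1856, 101, 60]);
translate([101, 0, 1145]) cube([1856, 101, 60]);
translate([204, 101, 99]) cube([91, 17, 1237]);
translate([398, 101, 99]) cube([91, 17, 1237]);
translate([592, 101, 99]) cube([91, 17, 1237]);
translate([786, 101, 99]) cube([91, 17, 1237]);
translate([980, 101, 99]) cube([91, 17, 1237]);
translate([1174, 101, 99]) cube([91, 17, 1237]);
translate([1368, 101, 99]) cube([91, 17, 1237]);
translate([1562, 101, 99]) cube([91, 17, 1237]);
translate([1756, 101, 99]) cube([91, 17, 1237]);
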